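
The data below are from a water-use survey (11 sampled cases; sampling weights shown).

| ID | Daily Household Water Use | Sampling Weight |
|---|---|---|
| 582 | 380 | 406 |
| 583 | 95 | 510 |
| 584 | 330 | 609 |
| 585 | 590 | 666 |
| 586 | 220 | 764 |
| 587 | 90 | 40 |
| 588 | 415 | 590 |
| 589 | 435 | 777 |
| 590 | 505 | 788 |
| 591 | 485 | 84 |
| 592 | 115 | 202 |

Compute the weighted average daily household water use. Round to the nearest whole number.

370

Weighted sum = 380×406 + 95×510 + 330×609 + 590×666 + 220×764 + 90×40 + 415×590 + 435×777 + 505×788 + 485×84 + 115×202
  = 154280 + 48450 + 200970 + 392940 + 168080 + 3600 + 244850 + 337995 + 397940 + 40740 + 23230 = 2013075
Sum of weights = 406 + 510 + 609 + 666 + 764 + 40 + 590 + 777 + 788 + 84 + 202 = 5436
Weighted mean = 2013075 / 5436 = 370.32285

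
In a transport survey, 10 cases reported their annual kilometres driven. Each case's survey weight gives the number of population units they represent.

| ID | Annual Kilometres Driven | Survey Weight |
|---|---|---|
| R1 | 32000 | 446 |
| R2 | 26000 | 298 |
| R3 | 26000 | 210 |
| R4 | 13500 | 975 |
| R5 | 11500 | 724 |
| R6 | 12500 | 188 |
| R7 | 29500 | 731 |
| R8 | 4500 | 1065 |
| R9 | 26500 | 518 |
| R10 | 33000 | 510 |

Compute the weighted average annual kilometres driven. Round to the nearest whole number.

Weighted sum = 108232500
Sum of weights = 446 + 298 + 210 + 975 + 724 + 188 + 731 + 1065 + 518 + 510 = 5665
Weighted mean = 108232500 / 5665 = 19105.472

19105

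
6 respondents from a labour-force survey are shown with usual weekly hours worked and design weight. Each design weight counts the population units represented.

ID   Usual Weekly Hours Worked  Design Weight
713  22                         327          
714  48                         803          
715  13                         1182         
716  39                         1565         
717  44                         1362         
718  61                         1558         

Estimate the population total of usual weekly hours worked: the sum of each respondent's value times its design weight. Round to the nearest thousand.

Weighted total = 22×327 + 48×803 + 13×1182 + 39×1565 + 44×1362 + 61×1558
  = 277105

277000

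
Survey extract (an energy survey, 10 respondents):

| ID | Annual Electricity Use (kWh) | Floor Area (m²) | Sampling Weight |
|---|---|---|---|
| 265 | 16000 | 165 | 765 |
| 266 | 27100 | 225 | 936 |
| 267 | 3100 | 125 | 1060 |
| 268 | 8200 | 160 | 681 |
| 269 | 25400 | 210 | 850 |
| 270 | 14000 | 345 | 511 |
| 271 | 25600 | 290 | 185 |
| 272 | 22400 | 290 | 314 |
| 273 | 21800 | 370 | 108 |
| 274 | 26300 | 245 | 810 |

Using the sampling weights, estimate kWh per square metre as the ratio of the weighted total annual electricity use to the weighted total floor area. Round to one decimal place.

Σ wᵢ·y = 16000×765 + 27100×936 + 3100×1060 + 8200×681 + 25400×850 + 14000×511 + 25600×185 + 22400×314 + 21800×108 + 26300×810
  = 110646800
Σ wᵢ·x = 165×765 + 225×936 + 125×1060 + 160×681 + 210×850 + 345×511 + 290×185 + 290×314 + 370×108 + 245×810
  = 126225 + 210600 + 132500 + 108960 + 178500 + 176295 + 53650 + 91060 + 39960 + 198450 = 1316200
Ratio = 110646800 / 1316200 = 84.06534

84.1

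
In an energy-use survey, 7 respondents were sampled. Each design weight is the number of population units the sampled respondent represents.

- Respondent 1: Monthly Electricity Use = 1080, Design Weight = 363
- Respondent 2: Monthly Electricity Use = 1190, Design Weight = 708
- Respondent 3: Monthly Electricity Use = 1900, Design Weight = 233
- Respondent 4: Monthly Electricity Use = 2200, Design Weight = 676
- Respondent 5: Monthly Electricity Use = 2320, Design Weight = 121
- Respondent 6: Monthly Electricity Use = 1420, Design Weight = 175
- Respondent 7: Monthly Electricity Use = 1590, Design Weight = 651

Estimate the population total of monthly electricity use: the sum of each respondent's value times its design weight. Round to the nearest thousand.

4729000

Weighted total = 1080×363 + 1190×708 + 1900×233 + 2200×676 + 2320×121 + 1420×175 + 1590×651
  = 392040 + 842520 + 442700 + 1487200 + 280720 + 248500 + 1035090 = 4728770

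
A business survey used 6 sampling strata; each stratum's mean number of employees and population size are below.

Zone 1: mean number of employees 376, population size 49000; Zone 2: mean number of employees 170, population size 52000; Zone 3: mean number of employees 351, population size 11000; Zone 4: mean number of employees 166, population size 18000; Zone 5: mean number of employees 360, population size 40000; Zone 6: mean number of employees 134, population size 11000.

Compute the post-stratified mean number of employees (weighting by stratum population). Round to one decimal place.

Σ Nₕ·x̄ₕ = 376×49000 + 170×52000 + 351×11000 + 166×18000 + 360×40000 + 134×11000
  = 18424000 + 8840000 + 3861000 + 2988000 + 14400000 + 1474000 = 49987000
Σ Nₕ = 49000 + 52000 + 11000 + 18000 + 40000 + 11000 = 181000
Overall mean = 49987000 / 181000 = 276.17127

276.2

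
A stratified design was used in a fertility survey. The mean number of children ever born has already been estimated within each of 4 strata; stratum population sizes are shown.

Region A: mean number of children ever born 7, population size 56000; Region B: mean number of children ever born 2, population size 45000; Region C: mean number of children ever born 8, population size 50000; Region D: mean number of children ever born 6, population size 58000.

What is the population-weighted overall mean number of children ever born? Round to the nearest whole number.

Σ Nₕ·x̄ₕ = 7×56000 + 2×45000 + 8×50000 + 6×58000
  = 392000 + 90000 + 400000 + 348000 = 1230000
Σ Nₕ = 209000
Overall mean = 1230000 / 209000 = 5.8851675

6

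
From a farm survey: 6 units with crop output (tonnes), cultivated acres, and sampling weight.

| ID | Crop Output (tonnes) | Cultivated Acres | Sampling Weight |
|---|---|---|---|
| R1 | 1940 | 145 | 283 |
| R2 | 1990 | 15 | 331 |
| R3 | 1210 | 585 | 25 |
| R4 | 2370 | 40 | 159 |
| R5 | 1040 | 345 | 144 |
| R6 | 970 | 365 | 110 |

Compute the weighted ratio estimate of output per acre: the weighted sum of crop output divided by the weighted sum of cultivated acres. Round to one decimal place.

Σ wᵢ·y = 1871250
Σ wᵢ·x = 145×283 + 15×331 + 585×25 + 40×159 + 345×144 + 365×110
  = 156815
Ratio = 1871250 / 156815 = 11.932851

11.9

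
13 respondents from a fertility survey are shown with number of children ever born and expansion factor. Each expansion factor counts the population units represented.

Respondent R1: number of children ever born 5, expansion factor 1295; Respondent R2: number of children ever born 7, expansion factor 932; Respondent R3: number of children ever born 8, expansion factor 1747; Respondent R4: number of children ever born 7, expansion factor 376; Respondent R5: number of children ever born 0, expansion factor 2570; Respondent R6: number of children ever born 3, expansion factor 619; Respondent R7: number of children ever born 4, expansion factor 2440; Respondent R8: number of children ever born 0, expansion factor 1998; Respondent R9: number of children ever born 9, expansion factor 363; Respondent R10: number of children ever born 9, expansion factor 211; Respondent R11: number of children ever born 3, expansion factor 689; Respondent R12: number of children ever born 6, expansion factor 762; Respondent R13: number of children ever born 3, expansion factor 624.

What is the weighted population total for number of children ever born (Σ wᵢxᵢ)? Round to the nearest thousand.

Weighted total = 54901

55000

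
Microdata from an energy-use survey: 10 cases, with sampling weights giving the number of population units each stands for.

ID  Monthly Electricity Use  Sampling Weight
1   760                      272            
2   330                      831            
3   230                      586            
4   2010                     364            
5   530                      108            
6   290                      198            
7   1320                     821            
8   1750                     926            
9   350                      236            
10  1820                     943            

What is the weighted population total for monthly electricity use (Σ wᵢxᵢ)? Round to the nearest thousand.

5965000

Weighted total = 760×272 + 330×831 + 230×586 + 2010×364 + 530×108 + 290×198 + 1320×821 + 1750×926 + 350×236 + 1820×943
  = 206720 + 274230 + 134780 + 731640 + 57240 + 57420 + 1083720 + 1620500 + 82600 + 1716260 = 5965110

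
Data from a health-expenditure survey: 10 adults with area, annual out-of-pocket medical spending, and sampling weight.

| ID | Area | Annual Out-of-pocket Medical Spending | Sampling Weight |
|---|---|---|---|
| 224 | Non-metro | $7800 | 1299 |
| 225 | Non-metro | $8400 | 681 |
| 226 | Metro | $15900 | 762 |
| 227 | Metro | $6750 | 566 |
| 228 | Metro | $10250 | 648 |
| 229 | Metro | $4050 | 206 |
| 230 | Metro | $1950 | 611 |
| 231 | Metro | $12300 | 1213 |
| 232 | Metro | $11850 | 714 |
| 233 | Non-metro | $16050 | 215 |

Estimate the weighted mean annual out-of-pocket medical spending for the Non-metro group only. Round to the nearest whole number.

8794

Non-metro rows: 224, 225, 233
Weighted sum = 7800×1299 + 8400×681 + 16050×215
  = 10132200 + 5720400 + 3450750 = 19303350
Sum of weights = 1299 + 681 + 215 = 2195
Weighted mean = 19303350 / 2195 = 8794.2369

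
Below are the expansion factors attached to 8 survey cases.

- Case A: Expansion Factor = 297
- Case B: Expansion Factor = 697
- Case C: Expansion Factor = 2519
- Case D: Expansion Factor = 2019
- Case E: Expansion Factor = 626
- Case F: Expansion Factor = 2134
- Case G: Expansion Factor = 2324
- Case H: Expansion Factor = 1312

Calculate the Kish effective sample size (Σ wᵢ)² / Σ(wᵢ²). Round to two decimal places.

6.17

Σ wᵢ = 11928
Σ wᵢ² = 88209 + 485809 + 6345361 + 4076361 + 391876 + 4553956 + 5400976 + 1721344 = 23063892
n_eff = 11928² / 23063892 = 142277184 / 23063892 = 6.1688281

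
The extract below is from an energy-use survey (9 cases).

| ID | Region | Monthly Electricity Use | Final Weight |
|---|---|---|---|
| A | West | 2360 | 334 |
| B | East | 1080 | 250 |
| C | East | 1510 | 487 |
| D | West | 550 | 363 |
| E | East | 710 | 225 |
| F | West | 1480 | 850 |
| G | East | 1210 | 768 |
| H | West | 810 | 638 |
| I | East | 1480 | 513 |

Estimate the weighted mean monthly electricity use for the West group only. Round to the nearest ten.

West rows: A, D, F, H
Weighted sum = 2360×334 + 550×363 + 1480×850 + 810×638
  = 788240 + 199650 + 1258000 + 516780 = 2762670
Sum of weights = 334 + 363 + 850 + 638 = 2185
Weighted mean = 2762670 / 2185 = 1264.3799

1260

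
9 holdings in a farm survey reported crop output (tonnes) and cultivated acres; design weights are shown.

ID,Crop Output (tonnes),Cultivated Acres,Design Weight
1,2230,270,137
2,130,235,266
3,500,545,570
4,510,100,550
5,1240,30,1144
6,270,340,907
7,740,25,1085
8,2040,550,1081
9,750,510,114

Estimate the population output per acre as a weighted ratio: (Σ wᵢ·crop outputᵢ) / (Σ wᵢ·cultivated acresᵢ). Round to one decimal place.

Σ wᵢ·y = 2230×137 + 130×266 + 500×570 + 510×550 + 1240×1144 + 270×907 + 740×1085 + 2040×1081 + 750×114
  = 305510 + 34580 + 285000 + 280500 + 1418560 + 244890 + 802900 + 2205240 + 85500 = 5662680
Σ wᵢ·x = 270×137 + 235×266 + 545×570 + 100×550 + 30×1144 + 340×907 + 25×1085 + 550×1081 + 510×114
  = 36990 + 62510 + 310650 + 55000 + 34320 + 308380 + 27125 + 594550 + 58140 = 1487665
Ratio = 5662680 / 1487665 = 3.8064215

3.8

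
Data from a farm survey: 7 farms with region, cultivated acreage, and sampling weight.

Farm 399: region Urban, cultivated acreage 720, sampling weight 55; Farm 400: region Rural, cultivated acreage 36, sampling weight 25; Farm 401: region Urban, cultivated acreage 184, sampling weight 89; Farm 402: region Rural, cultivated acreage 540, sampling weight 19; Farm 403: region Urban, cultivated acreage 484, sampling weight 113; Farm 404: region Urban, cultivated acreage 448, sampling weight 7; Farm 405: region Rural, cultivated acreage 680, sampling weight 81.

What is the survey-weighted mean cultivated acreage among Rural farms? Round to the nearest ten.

530

Rural rows: 400, 402, 405
Weighted sum = 36×25 + 540×19 + 680×81
  = 66240
Sum of weights = 25 + 19 + 81 = 125
Weighted mean = 66240 / 125 = 529.92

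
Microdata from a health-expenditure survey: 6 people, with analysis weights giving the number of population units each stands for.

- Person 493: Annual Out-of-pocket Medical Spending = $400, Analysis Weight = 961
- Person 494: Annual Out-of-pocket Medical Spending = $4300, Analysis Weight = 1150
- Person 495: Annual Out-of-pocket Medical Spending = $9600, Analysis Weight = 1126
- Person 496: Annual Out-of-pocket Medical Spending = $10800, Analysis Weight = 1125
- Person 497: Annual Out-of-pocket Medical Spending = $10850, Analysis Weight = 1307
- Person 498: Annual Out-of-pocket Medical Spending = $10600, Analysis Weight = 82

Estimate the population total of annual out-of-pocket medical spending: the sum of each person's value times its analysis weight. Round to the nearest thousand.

Weighted total = 43339150

43339000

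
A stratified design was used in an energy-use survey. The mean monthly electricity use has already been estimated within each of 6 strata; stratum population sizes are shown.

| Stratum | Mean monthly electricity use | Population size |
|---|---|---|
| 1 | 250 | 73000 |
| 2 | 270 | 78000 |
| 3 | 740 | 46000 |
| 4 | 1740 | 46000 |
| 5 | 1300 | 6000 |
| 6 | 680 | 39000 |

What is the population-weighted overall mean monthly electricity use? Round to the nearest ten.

650

Σ Nₕ·x̄ₕ = 250×73000 + 270×78000 + 740×46000 + 1740×46000 + 1300×6000 + 680×39000
  = 187710000
Σ Nₕ = 73000 + 78000 + 46000 + 46000 + 6000 + 39000 = 288000
Overall mean = 187710000 / 288000 = 651.77083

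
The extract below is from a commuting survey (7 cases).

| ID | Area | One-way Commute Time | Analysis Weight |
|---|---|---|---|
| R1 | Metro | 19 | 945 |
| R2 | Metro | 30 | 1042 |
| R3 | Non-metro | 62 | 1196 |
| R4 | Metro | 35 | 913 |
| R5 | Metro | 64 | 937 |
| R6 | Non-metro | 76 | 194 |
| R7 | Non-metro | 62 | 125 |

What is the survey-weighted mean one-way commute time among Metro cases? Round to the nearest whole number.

37

Metro rows: R1, R2, R4, R5
Weighted sum = 19×945 + 30×1042 + 35×913 + 64×937
  = 141138
Sum of weights = 945 + 1042 + 913 + 937 = 3837
Weighted mean = 141138 / 3837 = 36.783425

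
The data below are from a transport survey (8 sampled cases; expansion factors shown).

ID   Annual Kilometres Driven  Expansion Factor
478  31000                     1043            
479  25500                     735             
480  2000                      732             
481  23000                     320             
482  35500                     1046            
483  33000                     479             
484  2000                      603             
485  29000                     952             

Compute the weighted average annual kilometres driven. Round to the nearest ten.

23970

Weighted sum = 31000×1043 + 25500×735 + 2000×732 + 23000×320 + 35500×1046 + 33000×479 + 2000×603 + 29000×952
  = 141653500
Sum of weights = 1043 + 735 + 732 + 320 + 1046 + 479 + 603 + 952 = 5910
Weighted mean = 141653500 / 5910 = 23968.443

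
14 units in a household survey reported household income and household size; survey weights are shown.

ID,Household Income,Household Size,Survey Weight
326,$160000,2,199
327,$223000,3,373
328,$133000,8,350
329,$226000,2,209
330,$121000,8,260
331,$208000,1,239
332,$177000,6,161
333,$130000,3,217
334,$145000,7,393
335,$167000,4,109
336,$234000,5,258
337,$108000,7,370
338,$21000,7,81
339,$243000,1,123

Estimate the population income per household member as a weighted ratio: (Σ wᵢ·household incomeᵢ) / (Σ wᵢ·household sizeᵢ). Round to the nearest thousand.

34000

Σ wᵢ·y = 553792000
Σ wᵢ·x = 16428
Ratio = 553792000 / 16428 = 33710.251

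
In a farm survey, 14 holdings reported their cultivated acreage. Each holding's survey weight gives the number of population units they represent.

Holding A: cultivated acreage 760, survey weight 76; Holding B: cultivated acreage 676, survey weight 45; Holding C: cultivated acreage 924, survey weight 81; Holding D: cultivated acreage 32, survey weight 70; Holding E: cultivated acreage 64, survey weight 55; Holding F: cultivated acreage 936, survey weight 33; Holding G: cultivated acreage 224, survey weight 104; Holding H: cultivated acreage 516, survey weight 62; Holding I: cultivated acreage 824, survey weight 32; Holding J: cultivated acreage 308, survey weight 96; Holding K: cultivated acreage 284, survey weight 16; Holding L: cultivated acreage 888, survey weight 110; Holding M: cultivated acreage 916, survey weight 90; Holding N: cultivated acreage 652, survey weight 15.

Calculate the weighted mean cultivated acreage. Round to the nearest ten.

Weighted sum = 505340
Sum of weights = 885
Weighted mean = 505340 / 885 = 571.00565

570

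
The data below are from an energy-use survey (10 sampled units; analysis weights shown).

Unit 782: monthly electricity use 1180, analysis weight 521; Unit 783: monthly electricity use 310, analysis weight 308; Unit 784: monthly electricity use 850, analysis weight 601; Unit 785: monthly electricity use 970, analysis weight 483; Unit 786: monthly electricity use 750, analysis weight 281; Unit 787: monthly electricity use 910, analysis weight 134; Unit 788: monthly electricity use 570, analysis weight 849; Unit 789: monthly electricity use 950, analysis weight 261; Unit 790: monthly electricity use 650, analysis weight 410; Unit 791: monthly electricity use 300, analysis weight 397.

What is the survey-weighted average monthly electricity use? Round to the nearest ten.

Weighted sum = 1180×521 + 310×308 + 850×601 + 970×483 + 750×281 + 910×134 + 570×849 + 950×261 + 650×410 + 300×397
  = 3139790
Sum of weights = 4245
Weighted mean = 3139790 / 4245 = 739.64429

740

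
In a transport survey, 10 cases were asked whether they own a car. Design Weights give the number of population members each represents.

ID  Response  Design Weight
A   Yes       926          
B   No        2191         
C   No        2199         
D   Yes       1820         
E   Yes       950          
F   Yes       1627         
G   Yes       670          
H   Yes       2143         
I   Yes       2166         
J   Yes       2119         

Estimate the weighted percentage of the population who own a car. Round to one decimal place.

73.9

Sum of weights for 'Yes' = 926 + 1820 + 950 + 1627 + 670 + 2143 + 2166 + 2119 = 12421
Total weight = 926 + 2191 + 2199 + 1820 + 950 + 1627 + 670 + 2143 + 2166 + 2119 = 16811
Weighted proportion = 12421 / 16811 = 0.73886146 → 73.886146%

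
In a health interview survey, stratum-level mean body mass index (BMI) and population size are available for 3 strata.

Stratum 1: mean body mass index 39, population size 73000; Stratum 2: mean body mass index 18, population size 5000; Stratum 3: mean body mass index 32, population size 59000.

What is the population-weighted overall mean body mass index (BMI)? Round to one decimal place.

Σ Nₕ·x̄ₕ = 39×73000 + 18×5000 + 32×59000
  = 2847000 + 90000 + 1888000 = 4825000
Σ Nₕ = 73000 + 5000 + 59000 = 137000
Overall mean = 4825000 / 137000 = 35.218978

35.2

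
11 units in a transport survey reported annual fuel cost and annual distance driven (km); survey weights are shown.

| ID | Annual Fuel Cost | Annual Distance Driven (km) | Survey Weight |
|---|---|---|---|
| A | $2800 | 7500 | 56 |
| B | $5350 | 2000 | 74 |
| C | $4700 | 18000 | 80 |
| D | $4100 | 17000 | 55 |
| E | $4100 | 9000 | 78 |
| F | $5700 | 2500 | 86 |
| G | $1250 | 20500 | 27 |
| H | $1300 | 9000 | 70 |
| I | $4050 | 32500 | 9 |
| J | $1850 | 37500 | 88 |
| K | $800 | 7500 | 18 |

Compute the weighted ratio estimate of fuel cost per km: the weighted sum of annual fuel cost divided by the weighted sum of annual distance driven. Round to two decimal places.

Σ wᵢ·y = 2800×56 + 5350×74 + 4700×80 + 4100×55 + 4100×78 + 5700×86 + 1250×27 + 1300×70 + 4050×9 + 1850×88 + 800×18
  = 156800 + 395900 + 376000 + 225500 + 319800 + 490200 + 33750 + 91000 + 36450 + 162800 + 14400 = 2302600
Σ wᵢ·x = 8771000
Ratio = 2302600 / 8771000 = 0.26252423

0.26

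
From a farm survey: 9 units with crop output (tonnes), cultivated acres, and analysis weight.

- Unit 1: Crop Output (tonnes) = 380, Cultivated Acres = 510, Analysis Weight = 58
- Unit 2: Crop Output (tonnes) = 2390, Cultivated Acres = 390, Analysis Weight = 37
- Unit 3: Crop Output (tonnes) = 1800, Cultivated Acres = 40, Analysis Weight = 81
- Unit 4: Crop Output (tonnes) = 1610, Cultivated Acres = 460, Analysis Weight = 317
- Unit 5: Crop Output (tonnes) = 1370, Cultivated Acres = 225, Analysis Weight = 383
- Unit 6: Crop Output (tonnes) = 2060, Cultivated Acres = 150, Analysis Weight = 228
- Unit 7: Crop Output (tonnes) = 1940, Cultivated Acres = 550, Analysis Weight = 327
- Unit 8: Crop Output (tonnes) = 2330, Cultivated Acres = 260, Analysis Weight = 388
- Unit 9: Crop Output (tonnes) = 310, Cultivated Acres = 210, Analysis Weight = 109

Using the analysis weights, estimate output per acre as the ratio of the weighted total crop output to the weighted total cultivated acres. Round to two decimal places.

Σ wᵢ·y = 380×58 + 2390×37 + 1800×81 + 1610×317 + 1370×383 + 2060×228 + 1940×327 + 2330×388 + 310×109
  = 22040 + 88430 + 145800 + 510370 + 524710 + 469680 + 634380 + 904040 + 33790 = 3333240
Σ wᵢ·x = 617065
Ratio = 3333240 / 617065 = 5.4017648

5.40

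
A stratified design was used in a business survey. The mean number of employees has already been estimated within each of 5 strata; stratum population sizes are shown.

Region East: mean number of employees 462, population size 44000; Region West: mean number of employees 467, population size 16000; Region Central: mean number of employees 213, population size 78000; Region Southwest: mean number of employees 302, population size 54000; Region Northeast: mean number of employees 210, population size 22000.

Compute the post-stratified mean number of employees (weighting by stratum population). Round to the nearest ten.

310

Σ Nₕ·x̄ₕ = 462×44000 + 467×16000 + 213×78000 + 302×54000 + 210×22000
  = 65342000
Σ Nₕ = 44000 + 16000 + 78000 + 54000 + 22000 = 214000
Overall mean = 65342000 / 214000 = 305.33645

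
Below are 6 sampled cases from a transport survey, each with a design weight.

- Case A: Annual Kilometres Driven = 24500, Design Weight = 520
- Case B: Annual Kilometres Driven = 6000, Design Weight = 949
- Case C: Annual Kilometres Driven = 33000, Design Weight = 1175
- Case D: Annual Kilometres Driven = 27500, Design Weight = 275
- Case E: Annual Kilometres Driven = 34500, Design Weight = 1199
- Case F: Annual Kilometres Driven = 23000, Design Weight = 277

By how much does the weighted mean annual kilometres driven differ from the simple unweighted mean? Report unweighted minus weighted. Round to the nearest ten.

Unweighted sum = 148500
Unweighted mean = 148500 / 6 = 24750
Weighted sum = 24500×520 + 6000×949 + 33000×1175 + 27500×275 + 34500×1199 + 23000×277
  = 12740000 + 5694000 + 38775000 + 7562500 + 41365500 + 6371000 = 112508000
Sum of weights = 520 + 949 + 1175 + 275 + 1199 + 277 = 4395
Weighted mean = 112508000 / 4395 = 25599.09
Difference (unweighted minus weighted) = -849.08987

-850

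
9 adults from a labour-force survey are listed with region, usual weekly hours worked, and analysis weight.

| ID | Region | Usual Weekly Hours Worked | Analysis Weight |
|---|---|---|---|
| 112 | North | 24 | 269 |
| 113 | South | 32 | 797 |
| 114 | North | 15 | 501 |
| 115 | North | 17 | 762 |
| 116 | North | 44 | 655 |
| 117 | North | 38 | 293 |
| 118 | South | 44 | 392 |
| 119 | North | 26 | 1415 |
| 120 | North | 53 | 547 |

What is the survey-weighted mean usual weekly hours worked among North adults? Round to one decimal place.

29.9

North rows: 112, 114, 115, 116, 117, 119, 120
Weighted sum = 24×269 + 15×501 + 17×762 + 44×655 + 38×293 + 26×1415 + 53×547
  = 6456 + 7515 + 12954 + 28820 + 11134 + 36790 + 28991 = 132660
Sum of weights = 4442
Weighted mean = 132660 / 4442 = 29.864926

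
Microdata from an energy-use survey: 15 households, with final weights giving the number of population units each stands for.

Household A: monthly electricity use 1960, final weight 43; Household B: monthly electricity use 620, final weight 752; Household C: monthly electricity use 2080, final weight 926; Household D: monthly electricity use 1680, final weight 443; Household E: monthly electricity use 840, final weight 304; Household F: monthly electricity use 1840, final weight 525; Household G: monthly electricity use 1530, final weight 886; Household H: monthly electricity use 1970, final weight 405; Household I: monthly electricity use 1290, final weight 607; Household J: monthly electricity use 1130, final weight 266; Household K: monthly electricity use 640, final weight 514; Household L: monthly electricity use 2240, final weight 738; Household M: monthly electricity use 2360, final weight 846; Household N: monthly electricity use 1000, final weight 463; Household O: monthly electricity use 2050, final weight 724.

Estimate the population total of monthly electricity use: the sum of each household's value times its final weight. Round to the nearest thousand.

Weighted total = 13605080

13605000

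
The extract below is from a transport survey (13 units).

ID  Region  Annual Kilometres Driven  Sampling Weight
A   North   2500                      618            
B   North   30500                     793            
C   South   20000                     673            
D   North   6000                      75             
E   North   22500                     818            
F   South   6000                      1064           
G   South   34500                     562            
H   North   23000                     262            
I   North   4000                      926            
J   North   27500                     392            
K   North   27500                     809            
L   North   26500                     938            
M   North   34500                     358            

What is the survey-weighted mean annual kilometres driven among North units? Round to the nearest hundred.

North rows: A, B, D, E, H, I, J, K, L, M
Weighted sum = 2500×618 + 30500×793 + 6000×75 + 22500×818 + 23000×262 + 4000×926 + 27500×392 + 27500×809 + 26500×938 + 34500×358
  = 124552000
Sum of weights = 618 + 793 + 75 + 818 + 262 + 926 + 392 + 809 + 938 + 358 = 5989
Weighted mean = 124552000 / 5989 = 20796.794

20800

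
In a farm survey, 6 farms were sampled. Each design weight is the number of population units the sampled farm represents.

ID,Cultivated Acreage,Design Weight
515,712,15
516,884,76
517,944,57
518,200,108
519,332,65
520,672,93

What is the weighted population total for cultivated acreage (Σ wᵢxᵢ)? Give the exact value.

237348

Weighted total = 712×15 + 884×76 + 944×57 + 200×108 + 332×65 + 672×93
  = 237348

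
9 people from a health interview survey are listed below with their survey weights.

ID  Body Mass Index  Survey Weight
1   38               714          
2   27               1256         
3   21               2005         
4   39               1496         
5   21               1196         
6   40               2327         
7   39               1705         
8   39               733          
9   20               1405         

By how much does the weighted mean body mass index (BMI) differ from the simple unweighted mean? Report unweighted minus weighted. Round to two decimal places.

Unweighted sum = 38 + 27 + 21 + 39 + 21 + 40 + 39 + 39 + 20 = 284
Unweighted mean = 284 / 9 = 31.555556
Weighted sum = 38×714 + 27×1256 + 21×2005 + 39×1496 + 21×1196 + 40×2327 + 39×1705 + 39×733 + 20×1405
  = 27132 + 33912 + 42105 + 58344 + 25116 + 93080 + 66495 + 28587 + 28100 = 402871
Sum of weights = 714 + 1256 + 2005 + 1496 + 1196 + 2327 + 1705 + 733 + 1405 = 12837
Weighted mean = 402871 / 12837 = 31.383579
Difference (unweighted minus weighted) = 0.17197684

0.17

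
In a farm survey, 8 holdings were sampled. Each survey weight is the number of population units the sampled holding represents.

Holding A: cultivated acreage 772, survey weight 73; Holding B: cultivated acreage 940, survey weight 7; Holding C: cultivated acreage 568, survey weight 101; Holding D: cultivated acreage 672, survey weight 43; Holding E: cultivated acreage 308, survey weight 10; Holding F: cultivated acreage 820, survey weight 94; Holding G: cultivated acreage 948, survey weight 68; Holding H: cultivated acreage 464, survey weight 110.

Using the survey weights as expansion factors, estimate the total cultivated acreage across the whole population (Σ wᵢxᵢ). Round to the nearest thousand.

Weighted total = 772×73 + 940×7 + 568×101 + 672×43 + 308×10 + 820×94 + 948×68 + 464×110
  = 56356 + 6580 + 57368 + 28896 + 3080 + 77080 + 64464 + 51040 = 344864

345000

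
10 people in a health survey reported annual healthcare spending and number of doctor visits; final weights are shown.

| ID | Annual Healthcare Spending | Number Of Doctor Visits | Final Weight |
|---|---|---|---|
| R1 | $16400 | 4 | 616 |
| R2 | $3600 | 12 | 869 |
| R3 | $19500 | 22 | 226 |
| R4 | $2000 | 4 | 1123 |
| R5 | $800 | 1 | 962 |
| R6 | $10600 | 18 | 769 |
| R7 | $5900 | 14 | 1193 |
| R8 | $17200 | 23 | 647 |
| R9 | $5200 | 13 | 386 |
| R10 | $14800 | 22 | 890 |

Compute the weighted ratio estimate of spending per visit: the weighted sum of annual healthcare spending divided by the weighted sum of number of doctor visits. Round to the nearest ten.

Σ wᵢ·y = 62151100
Σ wᵢ·x = 4×616 + 12×869 + 22×226 + 4×1123 + 1×962 + 18×769 + 14×1193 + 23×647 + 13×386 + 22×890
  = 93341
Ratio = 62151100 / 93341 = 665.84995

670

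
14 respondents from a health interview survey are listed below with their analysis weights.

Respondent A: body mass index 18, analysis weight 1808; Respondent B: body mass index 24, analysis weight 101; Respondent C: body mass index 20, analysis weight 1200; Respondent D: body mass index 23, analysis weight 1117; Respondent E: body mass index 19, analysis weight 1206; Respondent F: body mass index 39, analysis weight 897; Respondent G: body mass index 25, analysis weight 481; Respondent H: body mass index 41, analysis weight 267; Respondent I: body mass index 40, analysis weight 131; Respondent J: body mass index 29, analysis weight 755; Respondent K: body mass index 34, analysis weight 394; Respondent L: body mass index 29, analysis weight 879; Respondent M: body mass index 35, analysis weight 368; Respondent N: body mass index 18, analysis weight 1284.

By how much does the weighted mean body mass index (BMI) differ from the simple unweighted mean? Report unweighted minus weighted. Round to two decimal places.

3.57

Unweighted sum = 394
Unweighted mean = 394 / 14 = 28.142857
Weighted sum = 267542
Sum of weights = 10888
Weighted mean = 267542 / 10888 = 24.57219
Difference (unweighted minus weighted) = 3.5706676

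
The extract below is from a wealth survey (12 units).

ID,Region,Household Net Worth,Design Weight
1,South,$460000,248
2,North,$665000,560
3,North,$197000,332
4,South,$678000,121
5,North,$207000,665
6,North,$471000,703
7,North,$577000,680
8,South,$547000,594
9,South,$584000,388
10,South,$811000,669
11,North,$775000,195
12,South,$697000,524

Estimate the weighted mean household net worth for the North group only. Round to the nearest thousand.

463000

North rows: 2, 3, 5, 6, 7, 11
Weighted sum = 665000×560 + 197000×332 + 207000×665 + 471000×703 + 577000×680 + 775000×195
  = 1450057000
Sum of weights = 560 + 332 + 665 + 703 + 680 + 195 = 3135
Weighted mean = 1450057000 / 3135 = 462538.12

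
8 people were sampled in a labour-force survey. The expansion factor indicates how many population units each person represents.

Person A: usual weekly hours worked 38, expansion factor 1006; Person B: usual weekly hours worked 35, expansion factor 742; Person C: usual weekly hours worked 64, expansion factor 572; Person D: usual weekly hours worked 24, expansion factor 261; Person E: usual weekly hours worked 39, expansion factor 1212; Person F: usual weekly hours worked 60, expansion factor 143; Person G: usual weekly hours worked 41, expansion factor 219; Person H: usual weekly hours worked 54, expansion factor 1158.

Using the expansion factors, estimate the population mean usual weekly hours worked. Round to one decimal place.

44.1

Weighted sum = 38×1006 + 35×742 + 64×572 + 24×261 + 39×1212 + 60×143 + 41×219 + 54×1158
  = 38228 + 25970 + 36608 + 6264 + 47268 + 8580 + 8979 + 62532 = 234429
Sum of weights = 1006 + 742 + 572 + 261 + 1212 + 143 + 219 + 1158 = 5313
Weighted mean = 234429 / 5313 = 44.123659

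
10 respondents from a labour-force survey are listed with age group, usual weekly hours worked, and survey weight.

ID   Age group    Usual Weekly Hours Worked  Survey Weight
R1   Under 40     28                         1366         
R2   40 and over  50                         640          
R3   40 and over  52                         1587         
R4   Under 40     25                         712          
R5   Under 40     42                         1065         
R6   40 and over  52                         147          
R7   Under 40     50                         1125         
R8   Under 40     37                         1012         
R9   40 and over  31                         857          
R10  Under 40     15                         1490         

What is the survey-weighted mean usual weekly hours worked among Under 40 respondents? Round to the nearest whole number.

32

Under 40 rows: R1, R4, R5, R7, R8, R10
Weighted sum = 28×1366 + 25×712 + 42×1065 + 50×1125 + 37×1012 + 15×1490
  = 38248 + 17800 + 44730 + 56250 + 37444 + 22350 = 216822
Sum of weights = 1366 + 712 + 1065 + 1125 + 1012 + 1490 = 6770
Weighted mean = 216822 / 6770 = 32.026883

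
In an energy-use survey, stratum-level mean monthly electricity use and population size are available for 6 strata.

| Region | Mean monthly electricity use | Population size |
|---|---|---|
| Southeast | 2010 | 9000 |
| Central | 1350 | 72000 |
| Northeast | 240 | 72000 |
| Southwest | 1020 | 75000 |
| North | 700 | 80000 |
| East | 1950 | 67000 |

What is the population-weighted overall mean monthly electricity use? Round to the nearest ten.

Σ Nₕ·x̄ₕ = 2010×9000 + 1350×72000 + 240×72000 + 1020×75000 + 700×80000 + 1950×67000
  = 395720000
Σ Nₕ = 375000
Overall mean = 395720000 / 375000 = 1055.2533

1060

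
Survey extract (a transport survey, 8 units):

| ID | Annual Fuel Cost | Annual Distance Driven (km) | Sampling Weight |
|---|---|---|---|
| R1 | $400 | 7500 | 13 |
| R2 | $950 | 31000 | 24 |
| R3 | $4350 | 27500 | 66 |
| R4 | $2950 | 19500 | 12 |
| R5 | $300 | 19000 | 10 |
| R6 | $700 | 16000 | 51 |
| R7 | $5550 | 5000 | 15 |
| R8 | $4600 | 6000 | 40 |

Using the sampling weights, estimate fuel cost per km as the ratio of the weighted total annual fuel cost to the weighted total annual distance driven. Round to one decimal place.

0.2

Σ wᵢ·y = 656450
Σ wᵢ·x = 7500×13 + 31000×24 + 27500×66 + 19500×12 + 19000×10 + 16000×51 + 5000×15 + 6000×40
  = 97500 + 744000 + 1815000 + 234000 + 190000 + 816000 + 75000 + 240000 = 4211500
Ratio = 656450 / 4211500 = 0.15587083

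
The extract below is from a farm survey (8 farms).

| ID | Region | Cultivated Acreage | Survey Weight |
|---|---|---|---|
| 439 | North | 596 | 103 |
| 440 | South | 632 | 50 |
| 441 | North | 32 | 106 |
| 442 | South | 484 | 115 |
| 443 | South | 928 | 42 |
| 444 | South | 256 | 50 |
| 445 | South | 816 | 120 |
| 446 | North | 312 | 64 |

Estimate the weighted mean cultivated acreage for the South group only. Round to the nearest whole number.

629

South rows: 440, 442, 443, 444, 445
Weighted sum = 632×50 + 484×115 + 928×42 + 256×50 + 816×120
  = 31600 + 55660 + 38976 + 12800 + 97920 = 236956
Sum of weights = 50 + 115 + 42 + 50 + 120 = 377
Weighted mean = 236956 / 377 = 628.5305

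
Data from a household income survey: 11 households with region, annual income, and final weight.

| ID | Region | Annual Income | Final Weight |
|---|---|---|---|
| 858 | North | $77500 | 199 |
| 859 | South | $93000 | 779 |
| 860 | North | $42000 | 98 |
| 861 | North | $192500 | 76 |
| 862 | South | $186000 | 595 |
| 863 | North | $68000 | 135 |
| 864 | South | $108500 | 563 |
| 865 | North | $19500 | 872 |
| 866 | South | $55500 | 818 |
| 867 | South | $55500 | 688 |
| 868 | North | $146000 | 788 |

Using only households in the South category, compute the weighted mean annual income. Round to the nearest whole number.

South rows: 859, 862, 864, 866, 867
Weighted sum = 93000×779 + 186000×595 + 108500×563 + 55500×818 + 55500×688
  = 72447000 + 110670000 + 61085500 + 45399000 + 38184000 = 327785500
Sum of weights = 3443
Weighted mean = 327785500 / 3443 = 95203.456

95203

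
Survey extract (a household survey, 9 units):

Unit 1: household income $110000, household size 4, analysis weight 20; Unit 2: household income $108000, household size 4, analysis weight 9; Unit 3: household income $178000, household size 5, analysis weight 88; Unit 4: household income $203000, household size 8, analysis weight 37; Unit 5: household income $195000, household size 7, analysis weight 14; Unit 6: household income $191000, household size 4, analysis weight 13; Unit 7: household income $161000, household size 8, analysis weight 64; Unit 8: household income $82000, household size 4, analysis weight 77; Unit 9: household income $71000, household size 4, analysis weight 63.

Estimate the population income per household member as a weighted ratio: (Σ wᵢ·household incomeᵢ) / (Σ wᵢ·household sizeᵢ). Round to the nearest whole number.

Σ wᵢ·y = 110000×20 + 108000×9 + 178000×88 + 203000×37 + 195000×14 + 191000×13 + 161000×64 + 82000×77 + 71000×63
  = 52651000
Σ wᵢ·x = 2074
Ratio = 52651000 / 2074 = 25386.21

25386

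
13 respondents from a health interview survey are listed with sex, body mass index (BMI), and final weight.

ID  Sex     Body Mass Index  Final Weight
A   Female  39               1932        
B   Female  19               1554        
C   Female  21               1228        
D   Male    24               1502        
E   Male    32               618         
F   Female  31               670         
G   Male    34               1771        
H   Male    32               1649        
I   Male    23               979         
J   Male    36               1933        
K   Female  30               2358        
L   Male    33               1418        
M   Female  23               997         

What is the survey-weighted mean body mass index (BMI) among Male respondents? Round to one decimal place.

Male rows: D, E, G, H, I, J, L
Weighted sum = 24×1502 + 32×618 + 34×1771 + 32×1649 + 23×979 + 36×1933 + 33×1418
  = 36048 + 19776 + 60214 + 52768 + 22517 + 69588 + 46794 = 307705
Sum of weights = 1502 + 618 + 1771 + 1649 + 979 + 1933 + 1418 = 9870
Weighted mean = 307705 / 9870 = 31.175785

31.2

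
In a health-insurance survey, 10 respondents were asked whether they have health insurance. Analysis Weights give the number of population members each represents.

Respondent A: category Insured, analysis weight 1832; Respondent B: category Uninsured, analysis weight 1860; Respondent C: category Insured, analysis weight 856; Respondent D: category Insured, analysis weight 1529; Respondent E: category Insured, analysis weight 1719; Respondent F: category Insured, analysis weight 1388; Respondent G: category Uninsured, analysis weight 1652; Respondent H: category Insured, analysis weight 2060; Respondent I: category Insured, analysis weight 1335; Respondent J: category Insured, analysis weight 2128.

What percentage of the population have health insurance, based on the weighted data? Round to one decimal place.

Sum of weights for 'Insured' = 1832 + 856 + 1529 + 1719 + 1388 + 2060 + 1335 + 2128 = 12847
Total weight = 16359
Weighted proportion = 12847 / 16359 = 0.78531695 → 78.531695%

78.5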